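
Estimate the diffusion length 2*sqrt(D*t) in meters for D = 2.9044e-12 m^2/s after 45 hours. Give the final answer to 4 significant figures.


t = 45 hr = 162000 s
Diffusion length = 2*sqrt(D*t)
= 2*sqrt(2.9044e-12 * 162000)
= 1.372e-03 m


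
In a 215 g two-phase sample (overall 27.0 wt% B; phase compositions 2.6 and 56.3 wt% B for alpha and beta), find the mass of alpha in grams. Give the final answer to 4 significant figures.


f_alpha = (C_beta - C0) / (C_beta - C_alpha)
f_alpha = (56.3 - 27.0) / (56.3 - 2.6) = 0.545624
m_alpha = f_alpha * m_total = 0.545624 * 215 = 117.3 g


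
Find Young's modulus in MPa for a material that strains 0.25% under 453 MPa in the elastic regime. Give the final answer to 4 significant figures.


E = sigma / epsilon
epsilon = 0.25% = 2.5e-03
E = 453 / 2.5e-03
E = 181200 MPa


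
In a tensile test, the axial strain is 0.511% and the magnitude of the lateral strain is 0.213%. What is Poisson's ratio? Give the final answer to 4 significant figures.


nu = -epsilon_lat / epsilon_axial
Lateral strain is contraction (negative), so using magnitudes:
nu = 0.213 / 0.511
nu = 0.4168


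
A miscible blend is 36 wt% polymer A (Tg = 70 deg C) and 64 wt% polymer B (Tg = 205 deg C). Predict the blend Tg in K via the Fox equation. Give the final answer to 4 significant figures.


1/Tg = w1/Tg1 + w2/Tg2 (in Kelvin)
Tg1 = 343.15 K, Tg2 = 478.15 K
1/Tg = 0.36/343.15 + 0.64/478.15
Tg = 418.8 K


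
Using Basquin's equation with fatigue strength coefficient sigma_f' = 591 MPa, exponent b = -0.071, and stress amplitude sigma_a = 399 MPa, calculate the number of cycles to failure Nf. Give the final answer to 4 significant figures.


sigma_a = sigma_f' * (2*Nf)^b
2*Nf = (sigma_a / sigma_f')^(1/b)
2*Nf = (399 / 591)^(1/-0.071)
2*Nf = 252.943
Nf = 126.5 cycles


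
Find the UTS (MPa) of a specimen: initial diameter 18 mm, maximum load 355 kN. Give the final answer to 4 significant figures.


A0 = pi*(d/2)^2 = pi*(18/2)^2 = 254.469 mm^2
UTS = F_max / A0 = 355*1000 / 254.469
UTS = 1395 MPa


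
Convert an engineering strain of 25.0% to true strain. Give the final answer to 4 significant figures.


epsilon_true = ln(1 + epsilon_eng)
epsilon_true = ln(1 + 0.25)
epsilon_true = 0.2231


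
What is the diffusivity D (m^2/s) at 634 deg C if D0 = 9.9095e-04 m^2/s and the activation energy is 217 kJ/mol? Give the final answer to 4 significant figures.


D = D0 * exp(-Qd / (R*T))
T = 907.15 K
D = 9.9095e-04 * exp(-217e3 / (8.314 * 907.15))
D = 3.166e-16 m^2/s


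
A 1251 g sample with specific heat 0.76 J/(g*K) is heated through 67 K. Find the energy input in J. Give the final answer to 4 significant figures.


Q = m * cp * dT
Q = 1251 * 0.76 * 67
Q = 63700 J


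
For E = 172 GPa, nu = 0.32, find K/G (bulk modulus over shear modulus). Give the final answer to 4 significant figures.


G = E / (2*(1+nu))
G = 172 / (2*(1+0.32)) = 65.1515 GPa
K = E / (3*(1-2*nu))
K = 172 / (3*(1-2*0.32)) = 159.259 GPa
K/G = 159.259 / 65.1515 = 2.444


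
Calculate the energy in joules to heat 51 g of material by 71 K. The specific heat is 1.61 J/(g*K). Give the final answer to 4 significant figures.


Q = m * cp * dT
Q = 51 * 1.61 * 71
Q = 5830 J


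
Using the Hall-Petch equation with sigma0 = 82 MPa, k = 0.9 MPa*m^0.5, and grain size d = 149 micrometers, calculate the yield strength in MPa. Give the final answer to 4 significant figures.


sigma_y = sigma0 + k / sqrt(d)
d = 149 um = 1.49e-04 m
sigma_y = 82 + 0.9 / sqrt(1.49e-04)
sigma_y = 155.7 MPa


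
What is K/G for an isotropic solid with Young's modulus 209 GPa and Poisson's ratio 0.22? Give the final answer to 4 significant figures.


G = E / (2*(1+nu))
G = 209 / (2*(1+0.22)) = 85.6557 GPa
K = E / (3*(1-2*nu))
K = 209 / (3*(1-2*0.22)) = 124.405 GPa
K/G = 124.405 / 85.6557 = 1.452


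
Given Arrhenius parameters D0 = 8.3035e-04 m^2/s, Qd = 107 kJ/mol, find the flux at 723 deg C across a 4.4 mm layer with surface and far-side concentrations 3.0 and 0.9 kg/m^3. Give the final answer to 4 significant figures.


Step 1: D = D0 * exp(-Qd/(R*T))
T = 723 + 273.15 = 996.15 K
D = 8.3035e-04 * exp(-107e3 / (8.314 * 996.15)) = 2.034e-09 m^2/s
Step 2: J = D * (C1 - C2) / dx
J = 2.034e-09 * (3.0 - 0.9) / 4.4e-03
J = 9.708e-07 kg/(m^2*s)


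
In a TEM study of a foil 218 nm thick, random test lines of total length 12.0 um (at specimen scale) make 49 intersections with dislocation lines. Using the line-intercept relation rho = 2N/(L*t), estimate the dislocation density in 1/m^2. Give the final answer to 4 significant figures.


rho = 2N / (L * t)
L = 12.0 um = 1.2e-05 m, t = 218 nm = 2.18e-07 m
rho = 2 * 49 / (1.2e-05 * 2.18e-07)
rho = 3.746e+13 1/m^2


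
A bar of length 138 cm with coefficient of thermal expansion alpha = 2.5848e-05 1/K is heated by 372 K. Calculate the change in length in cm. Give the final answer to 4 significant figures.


dL = L0 * alpha * dT
dL = 138 * 2.5848e-05 * 372
dL = 1.327 cm


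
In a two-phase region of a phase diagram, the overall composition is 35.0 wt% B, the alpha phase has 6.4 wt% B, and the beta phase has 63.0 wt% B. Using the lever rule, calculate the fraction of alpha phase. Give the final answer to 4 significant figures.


f_alpha = (C_beta - C0) / (C_beta - C_alpha)
f_alpha = (63.0 - 35.0) / (63.0 - 6.4)
f_alpha = 0.4947


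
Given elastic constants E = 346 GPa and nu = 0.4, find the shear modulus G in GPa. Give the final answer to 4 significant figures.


G = E / (2*(1+nu))
G = 346 / (2*(1+0.4))
G = 123.6 GPa


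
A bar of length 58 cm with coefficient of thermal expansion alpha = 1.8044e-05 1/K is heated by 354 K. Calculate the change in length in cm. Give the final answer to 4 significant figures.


dL = L0 * alpha * dT
dL = 58 * 1.8044e-05 * 354
dL = 0.3705 cm


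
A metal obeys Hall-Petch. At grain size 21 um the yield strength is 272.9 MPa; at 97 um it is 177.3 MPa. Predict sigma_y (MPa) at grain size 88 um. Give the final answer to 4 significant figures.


sigma_y = sigma0 + k / sqrt(d)
1/sqrt(d1) = 1/sqrt(2.1e-05) = 218.218;  1/sqrt(d2) = 101.535
k = (sigma1 - sigma2) / (1/sqrt(d1) - 1/sqrt(d2)) = (272.9 - 177.3) / (218.218 - 101.535) = 0.819312 MPa*m^0.5
sigma0 = sigma1 - k/sqrt(d1) = 272.9 - 0.819312*218.218 = 94.1115 MPa
sigma_y(d3) = 94.1115 + 0.819312 / sqrt(8.8e-05) = 181.5 MPa


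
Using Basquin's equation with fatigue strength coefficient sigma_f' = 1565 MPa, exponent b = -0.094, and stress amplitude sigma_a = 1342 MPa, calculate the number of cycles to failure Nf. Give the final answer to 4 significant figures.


sigma_a = sigma_f' * (2*Nf)^b
2*Nf = (sigma_a / sigma_f')^(1/b)
2*Nf = (1342 / 1565)^(1/-0.094)
2*Nf = 5.13136
Nf = 2.566 cycles


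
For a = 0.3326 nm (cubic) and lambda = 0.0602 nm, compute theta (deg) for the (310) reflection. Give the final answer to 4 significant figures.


d = a / sqrt(h^2+k^2+l^2)
d = 0.3326 / sqrt(10) = 0.105177 nm
lambda = 2*d*sin(theta)  =>  sin(theta) = lambda / (2*d)
sin(theta) = 0.0602 / (2 * 0.105177) = 0.286183
theta = 16.63 deg


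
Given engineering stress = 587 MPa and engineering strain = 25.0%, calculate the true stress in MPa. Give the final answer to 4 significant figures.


sigma_true = sigma_eng * (1 + epsilon_eng)
sigma_true = 587 * (1 + 0.25)
sigma_true = 733.8 MPa


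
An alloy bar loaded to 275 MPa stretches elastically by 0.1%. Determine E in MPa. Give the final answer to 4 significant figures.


E = sigma / epsilon
epsilon = 0.1% = 1e-03
E = 275 / 1e-03
E = 275000 MPa


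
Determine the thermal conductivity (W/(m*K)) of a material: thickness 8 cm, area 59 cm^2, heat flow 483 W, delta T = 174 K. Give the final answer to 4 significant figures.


k = Q*L / (A*dT)
L = 0.08 m, A = 5.9e-03 m^2
k = 483 * 0.08 / (5.9e-03 * 174)
k = 37.64 W/(m*K)


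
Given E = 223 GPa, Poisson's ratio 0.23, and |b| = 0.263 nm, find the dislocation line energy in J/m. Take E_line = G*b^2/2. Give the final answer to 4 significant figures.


Step 1: G = E / (2*(1+nu))
G = 223 / (2*(1+0.23)) = 90.6504 GPa = 9.06504e+10 Pa
Step 2: E_line = G*b^2/2
b = 0.263 nm = 2.63e-10 m
E_line = 0.5 * 9.06504e+10 * (2.63e-10)^2 = 3.135e-09 J/m


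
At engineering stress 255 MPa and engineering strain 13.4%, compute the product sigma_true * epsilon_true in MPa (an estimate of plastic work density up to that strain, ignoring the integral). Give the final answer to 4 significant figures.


sigma_true = sigma_eng * (1 + epsilon_eng)
sigma_true = 255 * (1 + 0.134) = 289.17 MPa
epsilon_true = ln(1 + epsilon_eng)
epsilon_true = ln(1 + 0.134) = 0.125751
sigma_true * epsilon_true = 289.17 * 0.125751 = 36.36 MPa


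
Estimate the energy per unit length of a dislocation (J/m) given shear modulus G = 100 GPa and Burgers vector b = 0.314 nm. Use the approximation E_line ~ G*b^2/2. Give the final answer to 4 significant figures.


E = G*b^2/2
b = 0.314 nm = 3.14e-10 m
G = 100 GPa = 1e+11 Pa
E = 0.5 * 1e+11 * (3.14e-10)^2
E = 4.93e-09 J/m


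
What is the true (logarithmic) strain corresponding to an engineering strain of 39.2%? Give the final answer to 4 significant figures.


epsilon_true = ln(1 + epsilon_eng)
epsilon_true = ln(1 + 0.392)
epsilon_true = 0.3307


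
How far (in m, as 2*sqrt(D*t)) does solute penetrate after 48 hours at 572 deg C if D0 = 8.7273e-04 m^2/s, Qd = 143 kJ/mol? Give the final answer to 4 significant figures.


Step 1: D = D0 * exp(-Qd/(R*T))
T = 845.15 K
D = 8.7273e-04 * exp(-143e3 / (8.314 * 845.15)) = 1.26596e-12 m^2/s
Step 2: L = 2*sqrt(D*t)
t = 48 h = 172800 s
L = 2*sqrt(1.26596e-12 * 172800) = 9.354e-04 m


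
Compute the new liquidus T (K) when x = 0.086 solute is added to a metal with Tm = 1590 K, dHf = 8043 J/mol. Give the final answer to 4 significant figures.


dT = R*Tm^2*x / dHf
dT = 8.314 * 1590^2 * 0.086 / 8043
dT = 224.742 K
T_new = 1590 - 224.742 = 1365 K


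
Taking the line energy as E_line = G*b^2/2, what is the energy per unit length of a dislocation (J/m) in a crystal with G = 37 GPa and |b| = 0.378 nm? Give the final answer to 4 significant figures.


E = G*b^2/2
b = 0.378 nm = 3.78e-10 m
G = 37 GPa = 3.7e+10 Pa
E = 0.5 * 3.7e+10 * (3.78e-10)^2
E = 2.643e-09 J/m


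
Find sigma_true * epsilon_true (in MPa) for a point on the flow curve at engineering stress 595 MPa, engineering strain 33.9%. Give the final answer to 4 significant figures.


sigma_true = sigma_eng * (1 + epsilon_eng)
sigma_true = 595 * (1 + 0.339) = 796.705 MPa
epsilon_true = ln(1 + epsilon_eng)
epsilon_true = ln(1 + 0.339) = 0.291923
sigma_true * epsilon_true = 796.705 * 0.291923 = 232.6 MPa


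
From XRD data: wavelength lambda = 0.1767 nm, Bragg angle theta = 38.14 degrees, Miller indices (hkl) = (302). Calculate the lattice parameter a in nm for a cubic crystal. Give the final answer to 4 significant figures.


d = lambda / (2*sin(theta))
d = 0.1767 / (2*sin(38.14 deg))
d = 0.143057 nm
a = d * sqrt(h^2+k^2+l^2) = 0.143057 * sqrt(13)
a = 0.5158 nm


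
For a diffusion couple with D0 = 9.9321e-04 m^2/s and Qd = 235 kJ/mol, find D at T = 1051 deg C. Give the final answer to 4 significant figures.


D = D0 * exp(-Qd / (R*T))
T = 1324.15 K
D = 9.9321e-04 * exp(-235e3 / (8.314 * 1324.15))
D = 5.327e-13 m^2/s


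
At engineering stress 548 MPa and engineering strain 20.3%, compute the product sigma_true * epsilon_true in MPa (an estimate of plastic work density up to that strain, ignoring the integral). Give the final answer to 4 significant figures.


sigma_true = sigma_eng * (1 + epsilon_eng)
sigma_true = 548 * (1 + 0.203) = 659.244 MPa
epsilon_true = ln(1 + epsilon_eng)
epsilon_true = ln(1 + 0.203) = 0.184818
sigma_true * epsilon_true = 659.244 * 0.184818 = 121.8 MPa


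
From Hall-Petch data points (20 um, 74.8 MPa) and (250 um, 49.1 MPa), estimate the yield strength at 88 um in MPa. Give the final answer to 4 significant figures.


sigma_y = sigma0 + k / sqrt(d)
1/sqrt(d1) = 1/sqrt(2e-05) = 223.607;  1/sqrt(d2) = 63.2456
k = (sigma1 - sigma2) / (1/sqrt(d1) - 1/sqrt(d2)) = (74.8 - 49.1) / (223.607 - 63.2456) = 0.160263 MPa*m^0.5
sigma0 = sigma1 - k/sqrt(d1) = 74.8 - 0.160263*223.607 = 38.9641 MPa
sigma_y(d3) = 38.9641 + 0.160263 / sqrt(8.8e-05) = 56.05 MPa


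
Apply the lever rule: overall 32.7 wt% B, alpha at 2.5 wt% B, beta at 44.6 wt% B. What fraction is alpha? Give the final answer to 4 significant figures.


f_alpha = (C_beta - C0) / (C_beta - C_alpha)
f_alpha = (44.6 - 32.7) / (44.6 - 2.5)
f_alpha = 0.2827


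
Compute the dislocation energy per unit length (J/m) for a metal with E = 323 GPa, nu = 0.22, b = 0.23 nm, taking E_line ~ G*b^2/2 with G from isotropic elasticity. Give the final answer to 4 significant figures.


Step 1: G = E / (2*(1+nu))
G = 323 / (2*(1+0.22)) = 132.377 GPa = 1.32377e+11 Pa
Step 2: E_line = G*b^2/2
b = 0.23 nm = 2.3e-10 m
E_line = 0.5 * 1.32377e+11 * (2.3e-10)^2 = 3.501e-09 J/m


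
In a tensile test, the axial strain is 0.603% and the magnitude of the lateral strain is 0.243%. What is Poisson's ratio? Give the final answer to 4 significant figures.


nu = -epsilon_lat / epsilon_axial
Lateral strain is contraction (negative), so using magnitudes:
nu = 0.243 / 0.603
nu = 0.403


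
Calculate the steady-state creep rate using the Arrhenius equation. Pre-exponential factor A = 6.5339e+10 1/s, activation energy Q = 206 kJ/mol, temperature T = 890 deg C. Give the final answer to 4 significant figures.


rate = A * exp(-Q / (R*T))
T = 890 + 273.15 = 1163.15 K
rate = 6.5339e+10 * exp(-206e3 / (8.314 * 1163.15))
rate = 36.63 1/s


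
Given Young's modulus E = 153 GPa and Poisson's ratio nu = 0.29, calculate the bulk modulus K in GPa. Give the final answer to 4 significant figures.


K = E / (3*(1-2*nu))
K = 153 / (3*(1-2*0.29))
K = 121.4 GPa


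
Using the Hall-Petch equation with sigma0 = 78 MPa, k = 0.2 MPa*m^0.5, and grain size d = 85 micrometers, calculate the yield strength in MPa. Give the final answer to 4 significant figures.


sigma_y = sigma0 + k / sqrt(d)
d = 85 um = 8.5e-05 m
sigma_y = 78 + 0.2 / sqrt(8.5e-05)
sigma_y = 99.69 MPa


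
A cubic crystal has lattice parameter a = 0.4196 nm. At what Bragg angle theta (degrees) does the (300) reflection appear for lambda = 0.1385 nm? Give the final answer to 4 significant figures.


d = a / sqrt(h^2+k^2+l^2)
d = 0.4196 / sqrt(9) = 0.139867 nm
lambda = 2*d*sin(theta)  =>  sin(theta) = lambda / (2*d)
sin(theta) = 0.1385 / (2 * 0.139867) = 0.495114
theta = 29.68 deg


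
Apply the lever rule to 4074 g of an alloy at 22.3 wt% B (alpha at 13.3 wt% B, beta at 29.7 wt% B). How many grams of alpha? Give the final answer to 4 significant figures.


f_alpha = (C_beta - C0) / (C_beta - C_alpha)
f_alpha = (29.7 - 22.3) / (29.7 - 13.3) = 0.45122
m_alpha = f_alpha * m_total = 0.45122 * 4074 = 1838 g


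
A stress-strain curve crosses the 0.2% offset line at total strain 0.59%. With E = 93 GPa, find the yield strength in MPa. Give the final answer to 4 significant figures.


Offset strain = 0.002
Elastic strain at yield = total_strain - offset = 5.9e-03 - 0.002 = 3.9e-03
sigma_y = E * elastic_strain = 93000 * 3.9e-03
sigma_y = 362.7 MPa


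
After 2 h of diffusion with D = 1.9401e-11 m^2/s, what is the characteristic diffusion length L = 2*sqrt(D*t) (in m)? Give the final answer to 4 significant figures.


t = 2 hr = 7200 s
Diffusion length = 2*sqrt(D*t)
= 2*sqrt(1.9401e-11 * 7200)
= 7.475e-04 m


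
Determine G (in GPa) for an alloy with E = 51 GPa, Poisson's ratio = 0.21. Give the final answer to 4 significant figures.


G = E / (2*(1+nu))
G = 51 / (2*(1+0.21))
G = 21.07 GPa


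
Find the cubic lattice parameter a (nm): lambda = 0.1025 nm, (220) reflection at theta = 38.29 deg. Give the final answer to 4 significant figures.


d = lambda / (2*sin(theta))
d = 0.1025 / (2*sin(38.29 deg))
d = 0.082709 nm
a = d * sqrt(h^2+k^2+l^2) = 0.082709 * sqrt(8)
a = 0.2339 nm


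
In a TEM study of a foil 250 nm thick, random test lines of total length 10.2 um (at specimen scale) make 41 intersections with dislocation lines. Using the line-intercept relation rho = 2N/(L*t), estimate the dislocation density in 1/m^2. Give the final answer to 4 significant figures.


rho = 2N / (L * t)
L = 10.2 um = 1.02e-05 m, t = 250 nm = 2.5e-07 m
rho = 2 * 41 / (1.02e-05 * 2.5e-07)
rho = 3.216e+13 1/m^2


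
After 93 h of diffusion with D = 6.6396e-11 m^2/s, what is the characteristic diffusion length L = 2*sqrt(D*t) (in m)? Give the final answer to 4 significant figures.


t = 93 hr = 334800 s
Diffusion length = 2*sqrt(D*t)
= 2*sqrt(6.6396e-11 * 334800)
= 9.43e-03 m


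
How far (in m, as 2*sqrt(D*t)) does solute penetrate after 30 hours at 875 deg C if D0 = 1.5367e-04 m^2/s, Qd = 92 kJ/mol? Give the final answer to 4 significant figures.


Step 1: D = D0 * exp(-Qd/(R*T))
T = 1148.15 K
D = 1.5367e-04 * exp(-92e3 / (8.314 * 1148.15)) = 1.00215e-08 m^2/s
Step 2: L = 2*sqrt(D*t)
t = 30 h = 108000 s
L = 2*sqrt(1.00215e-08 * 108000) = 0.0658 m


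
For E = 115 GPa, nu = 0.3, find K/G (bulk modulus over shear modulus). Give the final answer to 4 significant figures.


G = E / (2*(1+nu))
G = 115 / (2*(1+0.3)) = 44.2308 GPa
K = E / (3*(1-2*nu))
K = 115 / (3*(1-2*0.3)) = 95.8333 GPa
K/G = 95.8333 / 44.2308 = 2.167


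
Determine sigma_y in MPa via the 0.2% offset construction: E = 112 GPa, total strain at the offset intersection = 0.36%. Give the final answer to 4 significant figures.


Offset strain = 0.002
Elastic strain at yield = total_strain - offset = 3.6e-03 - 0.002 = 1.6e-03
sigma_y = E * elastic_strain = 112000 * 1.6e-03
sigma_y = 179.2 MPa


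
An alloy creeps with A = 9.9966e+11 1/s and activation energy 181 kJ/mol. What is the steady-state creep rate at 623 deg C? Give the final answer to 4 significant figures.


rate = A * exp(-Q / (R*T))
T = 623 + 273.15 = 896.15 K
rate = 9.9966e+11 * exp(-181e3 / (8.314 * 896.15))
rate = 28.14 1/s


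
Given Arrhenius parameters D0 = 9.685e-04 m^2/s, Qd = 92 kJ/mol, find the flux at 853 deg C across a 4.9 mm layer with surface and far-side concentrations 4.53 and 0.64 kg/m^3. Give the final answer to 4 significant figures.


Step 1: D = D0 * exp(-Qd/(R*T))
T = 853 + 273.15 = 1126.15 K
D = 9.685e-04 * exp(-92e3 / (8.314 * 1126.15)) = 5.23209e-08 m^2/s
Step 2: J = D * (C1 - C2) / dx
J = 5.23209e-08 * (4.53 - 0.64) / 4.9e-03
J = 4.154e-05 kg/(m^2*s)


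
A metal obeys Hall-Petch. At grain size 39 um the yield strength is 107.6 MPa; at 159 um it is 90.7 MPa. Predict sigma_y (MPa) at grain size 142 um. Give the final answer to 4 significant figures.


sigma_y = sigma0 + k / sqrt(d)
1/sqrt(d1) = 1/sqrt(3.9e-05) = 160.128;  1/sqrt(d2) = 79.3052
k = (sigma1 - sigma2) / (1/sqrt(d1) - 1/sqrt(d2)) = (107.6 - 90.7) / (160.128 - 79.3052) = 0.209099 MPa*m^0.5
sigma0 = sigma1 - k/sqrt(d1) = 107.6 - 0.209099*160.128 = 74.1174 MPa
sigma_y(d3) = 74.1174 + 0.209099 / sqrt(1.42e-04) = 91.66 MPa


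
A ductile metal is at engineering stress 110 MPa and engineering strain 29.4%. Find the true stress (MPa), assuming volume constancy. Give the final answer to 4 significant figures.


sigma_true = sigma_eng * (1 + epsilon_eng)
sigma_true = 110 * (1 + 0.294)
sigma_true = 142.3 MPa


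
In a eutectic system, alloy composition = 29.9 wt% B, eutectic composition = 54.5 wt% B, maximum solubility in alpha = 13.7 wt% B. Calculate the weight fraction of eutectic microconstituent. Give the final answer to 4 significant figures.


f_primary = (C_e - C0) / (C_e - C_alpha_max)
f_primary = (54.5 - 29.9) / (54.5 - 13.7)
f_primary = 0.602941
f_eutectic = 1 - 0.602941 = 0.3971


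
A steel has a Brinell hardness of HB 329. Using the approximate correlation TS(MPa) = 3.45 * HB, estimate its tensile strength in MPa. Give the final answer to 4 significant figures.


TS (MPa) = 3.45 * HB
TS = 3.45 * 329
TS = 1135 MPa


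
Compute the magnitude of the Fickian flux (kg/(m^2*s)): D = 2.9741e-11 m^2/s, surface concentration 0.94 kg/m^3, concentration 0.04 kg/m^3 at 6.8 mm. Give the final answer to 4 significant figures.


J = -D * (dC/dx) = D * (C1 - C2) / dx
J = 2.9741e-11 * (0.94 - 0.04) / 6.8e-03
J = 3.936e-09 kg/(m^2*s)


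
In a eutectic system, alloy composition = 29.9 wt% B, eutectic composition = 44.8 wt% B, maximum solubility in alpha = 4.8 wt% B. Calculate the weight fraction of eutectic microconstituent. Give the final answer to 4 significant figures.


f_primary = (C_e - C0) / (C_e - C_alpha_max)
f_primary = (44.8 - 29.9) / (44.8 - 4.8)
f_primary = 0.3725
f_eutectic = 1 - 0.3725 = 0.6275


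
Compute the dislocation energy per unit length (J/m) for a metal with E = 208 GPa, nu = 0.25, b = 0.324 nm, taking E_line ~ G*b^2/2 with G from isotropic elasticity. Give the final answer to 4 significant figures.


Step 1: G = E / (2*(1+nu))
G = 208 / (2*(1+0.25)) = 83.2 GPa = 8.32e+10 Pa
Step 2: E_line = G*b^2/2
b = 0.324 nm = 3.24e-10 m
E_line = 0.5 * 8.32e+10 * (3.24e-10)^2 = 4.367e-09 J/m


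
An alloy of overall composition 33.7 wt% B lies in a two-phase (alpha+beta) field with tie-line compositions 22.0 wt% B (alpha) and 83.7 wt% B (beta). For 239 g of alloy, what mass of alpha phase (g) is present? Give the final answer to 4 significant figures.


f_alpha = (C_beta - C0) / (C_beta - C_alpha)
f_alpha = (83.7 - 33.7) / (83.7 - 22.0) = 0.810373
m_alpha = f_alpha * m_total = 0.810373 * 239 = 193.7 g


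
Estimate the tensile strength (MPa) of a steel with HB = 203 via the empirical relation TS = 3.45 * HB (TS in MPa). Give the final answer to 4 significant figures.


TS (MPa) = 3.45 * HB
TS = 3.45 * 203
TS = 700.4 MPa


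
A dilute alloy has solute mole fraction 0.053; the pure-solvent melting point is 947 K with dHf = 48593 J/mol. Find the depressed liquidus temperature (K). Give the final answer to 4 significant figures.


dT = R*Tm^2*x / dHf
dT = 8.314 * 947^2 * 0.053 / 48593
dT = 8.13228 K
T_new = 947 - 8.13228 = 938.9 K


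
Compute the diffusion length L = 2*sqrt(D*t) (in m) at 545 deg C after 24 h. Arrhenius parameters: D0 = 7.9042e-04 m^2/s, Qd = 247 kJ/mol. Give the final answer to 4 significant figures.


Step 1: D = D0 * exp(-Qd/(R*T))
T = 818.15 K
D = 7.9042e-04 * exp(-247e3 / (8.314 * 818.15)) = 1.34158e-19 m^2/s
Step 2: L = 2*sqrt(D*t)
t = 24 h = 86400 s
L = 2*sqrt(1.34158e-19 * 86400) = 2.153e-07 m


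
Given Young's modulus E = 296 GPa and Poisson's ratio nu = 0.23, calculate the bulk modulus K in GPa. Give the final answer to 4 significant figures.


K = E / (3*(1-2*nu))
K = 296 / (3*(1-2*0.23))
K = 182.7 GPa


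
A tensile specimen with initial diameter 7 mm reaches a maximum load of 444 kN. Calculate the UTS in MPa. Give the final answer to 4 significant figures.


A0 = pi*(d/2)^2 = pi*(7/2)^2 = 38.4845 mm^2
UTS = F_max / A0 = 444*1000 / 38.4845
UTS = 11540 MPa


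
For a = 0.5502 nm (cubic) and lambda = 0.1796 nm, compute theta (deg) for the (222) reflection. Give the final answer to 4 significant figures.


d = a / sqrt(h^2+k^2+l^2)
d = 0.5502 / sqrt(12) = 0.158829 nm
lambda = 2*d*sin(theta)  =>  sin(theta) = lambda / (2*d)
sin(theta) = 0.1796 / (2 * 0.158829) = 0.565388
theta = 34.43 deg


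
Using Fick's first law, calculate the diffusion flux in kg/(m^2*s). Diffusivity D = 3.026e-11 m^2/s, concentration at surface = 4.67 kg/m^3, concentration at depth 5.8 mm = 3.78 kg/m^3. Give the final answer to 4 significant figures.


J = -D * (dC/dx) = D * (C1 - C2) / dx
J = 3.026e-11 * (4.67 - 3.78) / 5.8e-03
J = 4.643e-09 kg/(m^2*s)


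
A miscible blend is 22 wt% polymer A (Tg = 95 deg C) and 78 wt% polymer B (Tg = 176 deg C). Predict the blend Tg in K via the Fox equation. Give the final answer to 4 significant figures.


1/Tg = w1/Tg1 + w2/Tg2 (in Kelvin)
Tg1 = 368.15 K, Tg2 = 449.15 K
1/Tg = 0.22/368.15 + 0.78/449.15
Tg = 428.4 K


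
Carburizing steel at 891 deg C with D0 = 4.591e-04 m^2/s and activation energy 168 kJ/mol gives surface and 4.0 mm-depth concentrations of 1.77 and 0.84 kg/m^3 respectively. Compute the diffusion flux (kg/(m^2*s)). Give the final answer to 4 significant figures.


Step 1: D = D0 * exp(-Qd/(R*T))
T = 891 + 273.15 = 1164.15 K
D = 4.591e-04 * exp(-168e3 / (8.314 * 1164.15)) = 1.32919e-11 m^2/s
Step 2: J = D * (C1 - C2) / dx
J = 1.32919e-11 * (1.77 - 0.84) / 4e-03
J = 3.09e-09 kg/(m^2*s)


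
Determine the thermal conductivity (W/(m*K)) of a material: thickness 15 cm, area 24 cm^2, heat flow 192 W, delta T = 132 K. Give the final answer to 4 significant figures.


k = Q*L / (A*dT)
L = 0.15 m, A = 2.4e-03 m^2
k = 192 * 0.15 / (2.4e-03 * 132)
k = 90.91 W/(m*K)


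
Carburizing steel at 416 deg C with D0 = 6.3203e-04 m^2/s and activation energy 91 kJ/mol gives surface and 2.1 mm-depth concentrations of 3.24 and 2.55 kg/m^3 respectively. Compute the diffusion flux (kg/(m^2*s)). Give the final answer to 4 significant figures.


Step 1: D = D0 * exp(-Qd/(R*T))
T = 416 + 273.15 = 689.15 K
D = 6.3203e-04 * exp(-91e3 / (8.314 * 689.15)) = 7.99973e-11 m^2/s
Step 2: J = D * (C1 - C2) / dx
J = 7.99973e-11 * (3.24 - 2.55) / 2.1e-03
J = 2.628e-08 kg/(m^2*s)


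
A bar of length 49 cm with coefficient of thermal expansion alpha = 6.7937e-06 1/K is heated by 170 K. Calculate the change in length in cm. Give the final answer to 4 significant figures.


dL = L0 * alpha * dT
dL = 49 * 6.7937e-06 * 170
dL = 0.05659 cm


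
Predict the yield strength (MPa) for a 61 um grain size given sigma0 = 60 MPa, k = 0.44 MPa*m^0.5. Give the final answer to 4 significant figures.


sigma_y = sigma0 + k / sqrt(d)
d = 61 um = 6.1e-05 m
sigma_y = 60 + 0.44 / sqrt(6.1e-05)
sigma_y = 116.3 MPa


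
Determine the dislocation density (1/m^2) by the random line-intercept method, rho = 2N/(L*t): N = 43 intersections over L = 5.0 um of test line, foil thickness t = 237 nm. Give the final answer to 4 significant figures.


rho = 2N / (L * t)
L = 5.0 um = 5e-06 m, t = 237 nm = 2.37e-07 m
rho = 2 * 43 / (5e-06 * 2.37e-07)
rho = 7.257e+13 1/m^2


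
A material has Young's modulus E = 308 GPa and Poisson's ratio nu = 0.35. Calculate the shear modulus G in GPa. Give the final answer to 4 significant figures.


G = E / (2*(1+nu))
G = 308 / (2*(1+0.35))
G = 114.1 GPa


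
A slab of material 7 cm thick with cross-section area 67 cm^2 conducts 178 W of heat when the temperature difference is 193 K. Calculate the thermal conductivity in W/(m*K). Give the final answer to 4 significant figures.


k = Q*L / (A*dT)
L = 0.07 m, A = 6.7e-03 m^2
k = 178 * 0.07 / (6.7e-03 * 193)
k = 9.636 W/(m*K)


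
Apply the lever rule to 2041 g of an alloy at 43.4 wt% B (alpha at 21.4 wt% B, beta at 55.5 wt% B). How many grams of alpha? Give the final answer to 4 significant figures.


f_alpha = (C_beta - C0) / (C_beta - C_alpha)
f_alpha = (55.5 - 43.4) / (55.5 - 21.4) = 0.354839
m_alpha = f_alpha * m_total = 0.354839 * 2041 = 724.2 g


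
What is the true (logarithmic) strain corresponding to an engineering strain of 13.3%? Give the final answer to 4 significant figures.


epsilon_true = ln(1 + epsilon_eng)
epsilon_true = ln(1 + 0.133)
epsilon_true = 0.1249


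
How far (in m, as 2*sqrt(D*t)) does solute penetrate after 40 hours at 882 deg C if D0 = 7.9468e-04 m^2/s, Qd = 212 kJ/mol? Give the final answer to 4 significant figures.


Step 1: D = D0 * exp(-Qd/(R*T))
T = 1155.15 K
D = 7.9468e-04 * exp(-212e3 / (8.314 * 1155.15)) = 2.05795e-13 m^2/s
Step 2: L = 2*sqrt(D*t)
t = 40 h = 144000 s
L = 2*sqrt(2.05795e-13 * 144000) = 3.443e-04 m


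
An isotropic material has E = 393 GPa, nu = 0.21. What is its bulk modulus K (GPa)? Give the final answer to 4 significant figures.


K = E / (3*(1-2*nu))
K = 393 / (3*(1-2*0.21))
K = 225.9 GPa


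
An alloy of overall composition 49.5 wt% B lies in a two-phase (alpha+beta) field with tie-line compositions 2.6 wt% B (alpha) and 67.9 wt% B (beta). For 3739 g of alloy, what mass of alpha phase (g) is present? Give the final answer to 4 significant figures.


f_alpha = (C_beta - C0) / (C_beta - C_alpha)
f_alpha = (67.9 - 49.5) / (67.9 - 2.6) = 0.281776
m_alpha = f_alpha * m_total = 0.281776 * 3739 = 1054 g


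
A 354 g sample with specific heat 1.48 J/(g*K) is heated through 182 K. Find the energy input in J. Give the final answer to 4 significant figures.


Q = m * cp * dT
Q = 354 * 1.48 * 182
Q = 95350 J


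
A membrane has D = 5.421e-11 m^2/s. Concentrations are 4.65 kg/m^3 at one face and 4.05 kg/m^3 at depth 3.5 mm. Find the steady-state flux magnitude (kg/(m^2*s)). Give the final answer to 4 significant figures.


J = -D * (dC/dx) = D * (C1 - C2) / dx
J = 5.421e-11 * (4.65 - 4.05) / 3.5e-03
J = 9.293e-09 kg/(m^2*s)


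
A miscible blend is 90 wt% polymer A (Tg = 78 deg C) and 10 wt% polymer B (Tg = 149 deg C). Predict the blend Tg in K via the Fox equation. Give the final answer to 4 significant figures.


1/Tg = w1/Tg1 + w2/Tg2 (in Kelvin)
Tg1 = 351.15 K, Tg2 = 422.15 K
1/Tg = 0.9/351.15 + 0.1/422.15
Tg = 357.2 K


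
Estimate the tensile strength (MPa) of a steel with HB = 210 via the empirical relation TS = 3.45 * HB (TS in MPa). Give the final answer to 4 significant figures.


TS (MPa) = 3.45 * HB
TS = 3.45 * 210
TS = 724.5 MPa


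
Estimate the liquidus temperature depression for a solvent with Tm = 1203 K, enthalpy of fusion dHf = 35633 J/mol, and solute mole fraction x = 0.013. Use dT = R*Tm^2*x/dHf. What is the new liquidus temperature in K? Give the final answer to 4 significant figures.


dT = R*Tm^2*x / dHf
dT = 8.314 * 1203^2 * 0.013 / 35633
dT = 4.38967 K
T_new = 1203 - 4.38967 = 1199 K


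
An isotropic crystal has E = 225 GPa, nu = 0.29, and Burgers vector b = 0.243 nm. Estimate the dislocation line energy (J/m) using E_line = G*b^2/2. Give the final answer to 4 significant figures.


Step 1: G = E / (2*(1+nu))
G = 225 / (2*(1+0.29)) = 87.2093 GPa = 8.72093e+10 Pa
Step 2: E_line = G*b^2/2
b = 0.243 nm = 2.43e-10 m
E_line = 0.5 * 8.72093e+10 * (2.43e-10)^2 = 2.575e-09 J/m


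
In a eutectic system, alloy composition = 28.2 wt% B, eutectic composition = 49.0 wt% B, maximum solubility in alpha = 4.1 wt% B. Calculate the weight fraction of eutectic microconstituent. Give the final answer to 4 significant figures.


f_primary = (C_e - C0) / (C_e - C_alpha_max)
f_primary = (49.0 - 28.2) / (49.0 - 4.1)
f_primary = 0.463252
f_eutectic = 1 - 0.463252 = 0.5367


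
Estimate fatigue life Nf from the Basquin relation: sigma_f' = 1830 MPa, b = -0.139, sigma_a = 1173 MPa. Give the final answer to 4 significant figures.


sigma_a = sigma_f' * (2*Nf)^b
2*Nf = (sigma_a / sigma_f')^(1/b)
2*Nf = (1173 / 1830)^(1/-0.139)
2*Nf = 24.524
Nf = 12.26 cycles


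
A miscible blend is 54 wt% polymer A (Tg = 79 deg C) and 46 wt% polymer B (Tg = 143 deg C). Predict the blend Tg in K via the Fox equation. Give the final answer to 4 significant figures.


1/Tg = w1/Tg1 + w2/Tg2 (in Kelvin)
Tg1 = 352.15 K, Tg2 = 416.15 K
1/Tg = 0.54/352.15 + 0.46/416.15
Tg = 379 K


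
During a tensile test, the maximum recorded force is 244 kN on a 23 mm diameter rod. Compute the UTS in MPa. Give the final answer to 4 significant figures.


A0 = pi*(d/2)^2 = pi*(23/2)^2 = 415.476 mm^2
UTS = F_max / A0 = 244*1000 / 415.476
UTS = 587.3 MPa


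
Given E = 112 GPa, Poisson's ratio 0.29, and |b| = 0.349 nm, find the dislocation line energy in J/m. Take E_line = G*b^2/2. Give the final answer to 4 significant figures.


Step 1: G = E / (2*(1+nu))
G = 112 / (2*(1+0.29)) = 43.4109 GPa = 4.34109e+10 Pa
Step 2: E_line = G*b^2/2
b = 0.349 nm = 3.49e-10 m
E_line = 0.5 * 4.34109e+10 * (3.49e-10)^2 = 2.644e-09 J/m


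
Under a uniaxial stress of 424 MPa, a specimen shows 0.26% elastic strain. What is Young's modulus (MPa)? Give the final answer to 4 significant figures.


E = sigma / epsilon
epsilon = 0.26% = 2.6e-03
E = 424 / 2.6e-03
E = 163100 MPa


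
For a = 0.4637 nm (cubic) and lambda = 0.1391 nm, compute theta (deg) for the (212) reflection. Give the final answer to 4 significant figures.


d = a / sqrt(h^2+k^2+l^2)
d = 0.4637 / sqrt(9) = 0.154567 nm
lambda = 2*d*sin(theta)  =>  sin(theta) = lambda / (2*d)
sin(theta) = 0.1391 / (2 * 0.154567) = 0.449968
theta = 26.74 deg


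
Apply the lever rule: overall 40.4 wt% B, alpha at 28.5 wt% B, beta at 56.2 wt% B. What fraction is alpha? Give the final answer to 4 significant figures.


f_alpha = (C_beta - C0) / (C_beta - C_alpha)
f_alpha = (56.2 - 40.4) / (56.2 - 28.5)
f_alpha = 0.5704


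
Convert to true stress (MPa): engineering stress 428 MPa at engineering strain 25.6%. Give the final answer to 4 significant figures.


sigma_true = sigma_eng * (1 + epsilon_eng)
sigma_true = 428 * (1 + 0.256)
sigma_true = 537.6 MPa


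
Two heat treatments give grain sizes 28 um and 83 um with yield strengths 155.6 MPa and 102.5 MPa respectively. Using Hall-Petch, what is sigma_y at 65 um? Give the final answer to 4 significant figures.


sigma_y = sigma0 + k / sqrt(d)
1/sqrt(d1) = 1/sqrt(2.8e-05) = 188.982;  1/sqrt(d2) = 109.764
k = (sigma1 - sigma2) / (1/sqrt(d1) - 1/sqrt(d2)) = (155.6 - 102.5) / (188.982 - 109.764) = 0.670302 MPa*m^0.5
sigma0 = sigma1 - k/sqrt(d1) = 155.6 - 0.670302*188.982 = 28.9248 MPa
sigma_y(d3) = 28.9248 + 0.670302 / sqrt(6.5e-05) = 112.1 MPa


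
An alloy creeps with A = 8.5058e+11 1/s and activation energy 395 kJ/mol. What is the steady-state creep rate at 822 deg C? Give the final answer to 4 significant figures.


rate = A * exp(-Q / (R*T))
T = 822 + 273.15 = 1095.15 K
rate = 8.5058e+11 * exp(-395e3 / (8.314 * 1095.15))
rate = 1.227e-07 1/s


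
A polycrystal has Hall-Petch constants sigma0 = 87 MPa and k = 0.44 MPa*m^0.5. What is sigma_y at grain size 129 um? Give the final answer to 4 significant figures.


sigma_y = sigma0 + k / sqrt(d)
d = 129 um = 1.29e-04 m
sigma_y = 87 + 0.44 / sqrt(1.29e-04)
sigma_y = 125.7 MPa


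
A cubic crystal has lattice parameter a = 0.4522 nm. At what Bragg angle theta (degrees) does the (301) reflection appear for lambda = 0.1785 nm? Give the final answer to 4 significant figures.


d = a / sqrt(h^2+k^2+l^2)
d = 0.4522 / sqrt(10) = 0.142998 nm
lambda = 2*d*sin(theta)  =>  sin(theta) = lambda / (2*d)
sin(theta) = 0.1785 / (2 * 0.142998) = 0.624134
theta = 38.62 deg


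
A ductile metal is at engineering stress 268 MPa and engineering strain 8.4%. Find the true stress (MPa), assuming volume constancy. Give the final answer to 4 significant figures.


sigma_true = sigma_eng * (1 + epsilon_eng)
sigma_true = 268 * (1 + 0.084)
sigma_true = 290.5 MPa


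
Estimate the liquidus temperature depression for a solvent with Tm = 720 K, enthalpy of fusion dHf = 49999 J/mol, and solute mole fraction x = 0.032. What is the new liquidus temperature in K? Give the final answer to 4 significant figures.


dT = R*Tm^2*x / dHf
dT = 8.314 * 720^2 * 0.032 / 49999
dT = 2.75844 K
T_new = 720 - 2.75844 = 717.2 K


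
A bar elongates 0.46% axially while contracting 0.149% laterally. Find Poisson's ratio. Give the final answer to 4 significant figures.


nu = -epsilon_lat / epsilon_axial
Lateral strain is contraction (negative), so using magnitudes:
nu = 0.149 / 0.46
nu = 0.3239


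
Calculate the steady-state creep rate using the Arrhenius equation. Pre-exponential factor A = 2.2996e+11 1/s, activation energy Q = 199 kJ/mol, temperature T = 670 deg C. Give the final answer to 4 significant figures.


rate = A * exp(-Q / (R*T))
T = 670 + 273.15 = 943.15 K
rate = 2.2996e+11 * exp(-199e3 / (8.314 * 943.15))
rate = 2.188 1/s


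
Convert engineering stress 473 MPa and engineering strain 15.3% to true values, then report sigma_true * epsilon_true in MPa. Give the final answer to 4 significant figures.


sigma_true = sigma_eng * (1 + epsilon_eng)
sigma_true = 473 * (1 + 0.153) = 545.369 MPa
epsilon_true = ln(1 + epsilon_eng)
epsilon_true = ln(1 + 0.153) = 0.142367
sigma_true * epsilon_true = 545.369 * 0.142367 = 77.64 MPa


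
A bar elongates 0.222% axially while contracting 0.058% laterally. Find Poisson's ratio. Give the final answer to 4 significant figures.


nu = -epsilon_lat / epsilon_axial
Lateral strain is contraction (negative), so using magnitudes:
nu = 0.058 / 0.222
nu = 0.2613


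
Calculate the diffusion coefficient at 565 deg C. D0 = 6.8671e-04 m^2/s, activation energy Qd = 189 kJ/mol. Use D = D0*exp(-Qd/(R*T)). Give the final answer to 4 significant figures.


D = D0 * exp(-Qd / (R*T))
T = 838.15 K
D = 6.8671e-04 * exp(-189e3 / (8.314 * 838.15))
D = 1.142e-15 m^2/s


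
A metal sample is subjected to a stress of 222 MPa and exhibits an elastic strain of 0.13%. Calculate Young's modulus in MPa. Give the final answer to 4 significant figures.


E = sigma / epsilon
epsilon = 0.13% = 1.3e-03
E = 222 / 1.3e-03
E = 170800 MPa


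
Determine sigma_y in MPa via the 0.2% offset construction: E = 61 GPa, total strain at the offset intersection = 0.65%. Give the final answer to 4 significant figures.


Offset strain = 0.002
Elastic strain at yield = total_strain - offset = 6.5e-03 - 0.002 = 4.5e-03
sigma_y = E * elastic_strain = 61000 * 4.5e-03
sigma_y = 274.5 MPa


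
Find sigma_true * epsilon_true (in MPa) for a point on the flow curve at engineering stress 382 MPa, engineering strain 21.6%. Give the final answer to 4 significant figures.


sigma_true = sigma_eng * (1 + epsilon_eng)
sigma_true = 382 * (1 + 0.216) = 464.512 MPa
epsilon_true = ln(1 + epsilon_eng)
epsilon_true = ln(1 + 0.216) = 0.195567
sigma_true * epsilon_true = 464.512 * 0.195567 = 90.84 MPa


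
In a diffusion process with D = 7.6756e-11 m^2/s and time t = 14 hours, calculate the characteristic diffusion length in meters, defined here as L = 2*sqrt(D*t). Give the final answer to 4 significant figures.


t = 14 hr = 50400 s
Diffusion length = 2*sqrt(D*t)
= 2*sqrt(7.6756e-11 * 50400)
= 3.934e-03 m


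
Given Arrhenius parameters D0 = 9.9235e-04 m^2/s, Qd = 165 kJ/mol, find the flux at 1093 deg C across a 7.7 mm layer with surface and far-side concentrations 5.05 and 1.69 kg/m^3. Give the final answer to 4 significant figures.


Step 1: D = D0 * exp(-Qd/(R*T))
T = 1093 + 273.15 = 1366.15 K
D = 9.9235e-04 * exp(-165e3 / (8.314 * 1366.15)) = 4.87163e-10 m^2/s
Step 2: J = D * (C1 - C2) / dx
J = 4.87163e-10 * (5.05 - 1.69) / 7.7e-03
J = 2.126e-07 kg/(m^2*s)


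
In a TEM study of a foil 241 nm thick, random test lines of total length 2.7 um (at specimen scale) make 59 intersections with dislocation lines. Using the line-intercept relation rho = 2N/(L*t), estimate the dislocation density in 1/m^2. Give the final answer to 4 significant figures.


rho = 2N / (L * t)
L = 2.7 um = 2.7e-06 m, t = 241 nm = 2.41e-07 m
rho = 2 * 59 / (2.7e-06 * 2.41e-07)
rho = 1.813e+14 1/m^2


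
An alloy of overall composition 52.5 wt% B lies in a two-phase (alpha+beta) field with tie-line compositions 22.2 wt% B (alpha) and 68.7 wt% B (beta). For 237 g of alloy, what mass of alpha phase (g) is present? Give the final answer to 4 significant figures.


f_alpha = (C_beta - C0) / (C_beta - C_alpha)
f_alpha = (68.7 - 52.5) / (68.7 - 22.2) = 0.348387
m_alpha = f_alpha * m_total = 0.348387 * 237 = 82.57 g


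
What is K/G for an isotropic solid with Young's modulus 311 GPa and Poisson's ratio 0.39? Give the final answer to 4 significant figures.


G = E / (2*(1+nu))
G = 311 / (2*(1+0.39)) = 111.871 GPa
K = E / (3*(1-2*nu))
K = 311 / (3*(1-2*0.39)) = 471.212 GPa
K/G = 471.212 / 111.871 = 4.212


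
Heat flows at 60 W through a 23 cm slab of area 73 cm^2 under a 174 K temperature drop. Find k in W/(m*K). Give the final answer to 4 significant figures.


k = Q*L / (A*dT)
L = 0.23 m, A = 7.3e-03 m^2
k = 60 * 0.23 / (7.3e-03 * 174)
k = 10.86 W/(m*K)


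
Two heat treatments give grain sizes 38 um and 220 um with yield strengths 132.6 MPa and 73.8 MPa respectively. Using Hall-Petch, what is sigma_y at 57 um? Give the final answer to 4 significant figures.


sigma_y = sigma0 + k / sqrt(d)
1/sqrt(d1) = 1/sqrt(3.8e-05) = 162.221;  1/sqrt(d2) = 67.42
k = (sigma1 - sigma2) / (1/sqrt(d1) - 1/sqrt(d2)) = (132.6 - 73.8) / (162.221 - 67.42) = 0.620244 MPa*m^0.5
sigma0 = sigma1 - k/sqrt(d1) = 132.6 - 0.620244*162.221 = 31.9832 MPa
sigma_y(d3) = 31.9832 + 0.620244 / sqrt(5.7e-05) = 114.1 MPa
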